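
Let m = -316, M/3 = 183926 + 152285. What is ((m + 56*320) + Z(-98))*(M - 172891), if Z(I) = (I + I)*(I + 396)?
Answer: -34101616568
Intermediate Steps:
M = 1008633 (M = 3*(183926 + 152285) = 3*336211 = 1008633)
Z(I) = 2*I*(396 + I) (Z(I) = (2*I)*(396 + I) = 2*I*(396 + I))
((m + 56*320) + Z(-98))*(M - 172891) = ((-316 + 56*320) + 2*(-98)*(396 - 98))*(1008633 - 172891) = ((-316 + 17920) + 2*(-98)*298)*835742 = (17604 - 58408)*835742 = -40804*835742 = -34101616568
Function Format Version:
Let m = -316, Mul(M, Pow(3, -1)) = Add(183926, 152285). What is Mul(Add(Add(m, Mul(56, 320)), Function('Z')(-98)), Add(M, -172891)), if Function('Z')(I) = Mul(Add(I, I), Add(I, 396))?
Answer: -34101616568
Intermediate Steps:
M = 1008633 (M = Mul(3, Add(183926, 152285)) = Mul(3, 336211) = 1008633)
Function('Z')(I) = Mul(2, I, Add(396, I)) (Function('Z')(I) = Mul(Mul(2, I), Add(396, I)) = Mul(2, I, Add(396, I)))
Mul(Add(Add(m, Mul(56, 320)), Function('Z')(-98)), Add(M, -172891)) = Mul(Add(Add(-316, Mul(56, 320)), Mul(2, -98, Add(396, -98))), Add(1008633, -172891)) = Mul(Add(Add(-316, 17920), Mul(2, -98, 298)), 835742) = Mul(Add(17604, -58408), 835742) = Mul(-40804, 835742) = -34101616568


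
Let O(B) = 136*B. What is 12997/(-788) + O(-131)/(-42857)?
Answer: -31939613/1986548 ≈ -16.078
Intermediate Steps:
12997/(-788) + O(-131)/(-42857) = 12997/(-788) + (136*(-131))/(-42857) = 12997*(-1/788) - 17816*(-1/42857) = -12997/788 + 1048/2521 = -31939613/1986548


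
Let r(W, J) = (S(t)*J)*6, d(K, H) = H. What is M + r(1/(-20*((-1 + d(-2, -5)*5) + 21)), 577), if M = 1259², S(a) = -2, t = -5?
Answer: 1578157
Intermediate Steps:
r(W, J) = -12*J (r(W, J) = -2*J*6 = -12*J)
M = 1585081
M + r(1/(-20*((-1 + d(-2, -5)*5) + 21)), 577) = 1585081 - 12*577 = 1585081 - 6924 = 1578157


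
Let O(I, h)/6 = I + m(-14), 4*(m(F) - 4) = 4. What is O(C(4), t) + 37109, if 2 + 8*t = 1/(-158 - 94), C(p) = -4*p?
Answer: 37043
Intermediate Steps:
t = -505/2016 (t = -¼ + 1/(8*(-158 - 94)) = -¼ + (⅛)/(-252) = -¼ + (⅛)*(-1/252) = -¼ - 1/2016 = -505/2016 ≈ -0.25050)
m(F) = 5 (m(F) = 4 + (¼)*4 = 4 + 1 = 5)
O(I, h) = 30 + 6*I (O(I, h) = 6*(I + 5) = 6*(5 + I) = 30 + 6*I)
O(C(4), t) + 37109 = (30 + 6*(-4*4)) + 37109 = (30 + 6*(-16)) + 37109 = (30 - 96) + 37109 = -66 + 37109 = 37043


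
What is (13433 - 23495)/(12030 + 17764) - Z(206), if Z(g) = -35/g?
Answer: -514991/3068782 ≈ -0.16782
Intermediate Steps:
(13433 - 23495)/(12030 + 17764) - Z(206) = (13433 - 23495)/(12030 + 17764) - (-35)/206 = -10062/29794 - (-35)/206 = -10062*1/29794 - 1*(-35/206) = -5031/14897 + 35/206 = -514991/3068782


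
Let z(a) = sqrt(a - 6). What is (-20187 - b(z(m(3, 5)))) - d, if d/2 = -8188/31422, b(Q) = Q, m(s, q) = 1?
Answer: -317149769/15711 - I*sqrt(5) ≈ -20186.0 - 2.2361*I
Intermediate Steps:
z(a) = sqrt(-6 + a)
d = -8188/15711 (d = 2*(-8188/31422) = 2*(-8188*1/31422) = 2*(-4094/15711) = -8188/15711 ≈ -0.52116)
(-20187 - b(z(m(3, 5)))) - d = (-20187 - sqrt(-6 + 1)) - 1*(-8188/15711) = (-20187 - sqrt(-5)) + 8188/15711 = (-20187 - I*sqrt(5)) + 8188/15711 = -317149769/15711 - I*sqrt(5)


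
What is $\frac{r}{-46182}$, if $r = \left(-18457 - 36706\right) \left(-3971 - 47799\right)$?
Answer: $- \frac{1427894255}{23091} \approx -61838.0$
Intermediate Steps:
$r = 2855788510$ ($r = \left(-18457 - 36706\right) \left(-51770\right) = \left(-55163\right) \left(-51770\right) = 2855788510$)
$\frac{r}{-46182} = \frac{2855788510}{-46182} = 2855788510 \left(- \frac{1}{46182}\right) = - \frac{1427894255}{23091}$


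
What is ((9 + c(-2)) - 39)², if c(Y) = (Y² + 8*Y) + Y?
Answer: 1936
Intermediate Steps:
c(Y) = Y² + 9*Y
((9 + c(-2)) - 39)² = ((9 - 2*(9 - 2)) - 39)² = ((9 - 2*7) - 39)² = ((9 - 14) - 39)² = (-5 - 39)² = (-44)² = 1936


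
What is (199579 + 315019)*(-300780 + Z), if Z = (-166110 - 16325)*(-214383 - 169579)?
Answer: 36046461227060620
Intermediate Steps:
Z = 70048107470 (Z = -182435*(-383962) = 70048107470)
(199579 + 315019)*(-300780 + Z) = (199579 + 315019)*(-300780 + 70048107470) = 514598*70047806690 = 36046461227060620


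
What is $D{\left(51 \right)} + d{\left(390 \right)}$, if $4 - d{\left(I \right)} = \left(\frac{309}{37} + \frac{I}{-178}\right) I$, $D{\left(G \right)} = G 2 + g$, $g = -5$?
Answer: $- \frac{7578947}{3293} \approx -2301.5$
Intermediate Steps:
$D{\left(G \right)} = -5 + 2 G$ ($D{\left(G \right)} = G 2 - 5 = 2 G - 5 = -5 + 2 G$)
$d{\left(I \right)} = 4 - I \left(\frac{309}{37} - \frac{I}{178}\right)$ ($d{\left(I \right)} = 4 - \left(\frac{309}{37} + \frac{I}{-178}\right) I = 4 - \left(309 \cdot \frac{1}{37} + I \left(- \frac{1}{178}\right)\right) I = 4 - \left(\frac{309}{37} - \frac{I}{178}\right) I = 4 - I \left(\frac{309}{37} - \frac{I}{178}\right)$)
$D{\left(51 \right)} + d{\left(390 \right)} = \left(-5 + 2 \cdot 51\right) + \left(4 - \frac{120510}{37} + \frac{390^{2}}{178}\right) = \left(-5 + 102\right) + \left(4 - \frac{120510}{37} + \frac{1}{178} \cdot 152100\right) = 97 + \left(4 - \frac{120510}{37} + \frac{76050}{89}\right) = 97 - \frac{7898368}{3293} = - \frac{7578947}{3293}$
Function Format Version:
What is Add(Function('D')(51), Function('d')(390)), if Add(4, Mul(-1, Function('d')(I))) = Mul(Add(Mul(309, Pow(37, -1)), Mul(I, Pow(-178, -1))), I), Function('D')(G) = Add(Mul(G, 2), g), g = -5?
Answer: Rational(-7578947, 3293) ≈ -2301.5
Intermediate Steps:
Function('D')(G) = Add(-5, Mul(2, G)) (Function('D')(G) = Add(Mul(G, 2), -5) = Add(Mul(2, G), -5) = Add(-5, Mul(2, G)))
Function('d')(I) = Add(4, Mul(-1, I, Add(Rational(309, 37), Mul(Rational(-1, 178), I)))) (Function('d')(I) = Add(4, Mul(-1, Mul(Add(Mul(309, Pow(37, -1)), Mul(I, Pow(-178, -1))), I))) = Add(4, Mul(-1, Mul(Add(Mul(309, Rational(1, 37)), Mul(I, Rational(-1, 178))), I))) = Add(4, Mul(-1, Mul(Add(Rational(309, 37), Mul(Rational(-1, 178), I)), I))) = Add(4, Mul(-1, Mul(I, Add(Rational(309, 37), Mul(Rational(-1, 178), I))))) = Add(4, Mul(-1, I, Add(Rational(309, 37), Mul(Rational(-1, 178), I)))))
Add(Function('D')(51), Function('d')(390)) = Add(Add(-5, Mul(2, 51)), Add(4, Mul(Rational(-309, 37), 390), Mul(Rational(1, 178), Pow(390, 2)))) = Add(Add(-5, 102), Add(4, Rational(-120510, 37), Mul(Rational(1, 178), 152100))) = Add(97, Add(4, Rational(-120510, 37), Rational(76050, 89))) = Add(97, Rational(-7898368, 3293)) = Rational(-7578947, 3293)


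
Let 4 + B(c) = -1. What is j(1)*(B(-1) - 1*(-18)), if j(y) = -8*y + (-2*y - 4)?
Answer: -182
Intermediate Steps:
j(y) = -4 - 10*y (j(y) = -8*y + (-4 - 2*y) = -4 - 10*y)
B(c) = -5 (B(c) = -4 - 1 = -5)
j(1)*(B(-1) - 1*(-18)) = (-4 - 10*1)*(-5 - 1*(-18)) = (-4 - 10)*(-5 + 18) = -14*13 = -182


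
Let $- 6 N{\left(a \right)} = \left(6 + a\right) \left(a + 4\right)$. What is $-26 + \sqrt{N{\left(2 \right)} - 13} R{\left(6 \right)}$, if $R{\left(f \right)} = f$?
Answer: $-26 + 6 i \sqrt{21} \approx -26.0 + 27.495 i$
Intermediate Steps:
$N{\left(a \right)} = - \frac{\left(4 + a\right) \left(6 + a\right)}{6}$ ($N{\left(a \right)} = - \frac{\left(6 + a\right) \left(a + 4\right)}{6} = - \frac{\left(6 + a\right) \left(4 + a\right)}{6} = - \frac{\left(4 + a\right) \left(6 + a\right)}{6}$)
$-26 + \sqrt{N{\left(2 \right)} - 13} R{\left(6 \right)} = -26 + \sqrt{\left(-4 - \frac{10}{3} - \frac{2^{2}}{6}\right) - 13} \cdot 6 = -26 + \sqrt{\left(-4 - \frac{10}{3} - \frac{2}{3}\right) - 13} \cdot 6 = -26 + \sqrt{-8 - 13} \cdot 6 = -26 + \sqrt{-21} \cdot 6 = -26 + i \sqrt{21} \cdot 6 = -26 + 6 i \sqrt{21}$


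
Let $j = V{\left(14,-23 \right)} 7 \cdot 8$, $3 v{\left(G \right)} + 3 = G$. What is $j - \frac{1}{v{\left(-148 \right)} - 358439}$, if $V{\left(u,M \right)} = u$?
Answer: $\frac{843166915}{1075468} \approx 784.0$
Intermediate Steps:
$v{\left(G \right)} = -1 + \frac{G}{3}$
$j = 784$ ($j = 14 \cdot 7 \cdot 8 = 14 \cdot 56 = 784$)
$j - \frac{1}{v{\left(-148 \right)} - 358439} = 784 - \frac{1}{\left(-1 + \frac{1}{3} \left(-148\right)\right) - 358439} = 784 - \frac{1}{\left(-1 - \frac{148}{3}\right) - 358439} = 784 - \frac{1}{- \frac{151}{3} - 358439} = 784 - \frac{1}{- \frac{1075468}{3}} = 784 - - \frac{3}{1075468} = 784 + \frac{3}{1075468} = \frac{843166915}{1075468}$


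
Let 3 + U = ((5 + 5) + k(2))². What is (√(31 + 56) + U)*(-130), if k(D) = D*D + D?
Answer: -32890 - 130*√87 ≈ -34103.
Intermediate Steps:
k(D) = D + D² (k(D) = D² + D = D + D²)
U = 253 (U = -3 + ((5 + 5) + 2*(1 + 2))² = -3 + (10 + 2*3)² = -3 + (10 + 6)² = -3 + 16² = -3 + 256 = 253)
(√(31 + 56) + U)*(-130) = (√(31 + 56) + 253)*(-130) = (√87 + 253)*(-130) = (253 + √87)*(-130) = -32890 - 130*√87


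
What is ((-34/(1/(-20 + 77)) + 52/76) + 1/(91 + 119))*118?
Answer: -456062389/1995 ≈ -2.2860e+5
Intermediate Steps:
((-34/(1/(-20 + 77)) + 52/76) + 1/(91 + 119))*118 = ((-34/(1/57) + 52*(1/76)) + 1/210)*118 = ((-34/1/57 + 13/19) + 1/210)*118 = ((-34*57 + 13/19) + 1/210)*118 = ((-1938 + 13/19) + 1/210)*118 = (-36809/19 + 1/210)*118 = -7729871/3990*118 = -456062389/1995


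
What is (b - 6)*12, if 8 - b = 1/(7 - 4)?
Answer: 20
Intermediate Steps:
b = 23/3 (b = 8 - 1/(7 - 4) = 8 - 1/3 = 8 - 1*⅓ = 8 - ⅓ = 23/3 ≈ 7.6667)
(b - 6)*12 = (23/3 - 6)*12 = (5/3)*12 = 20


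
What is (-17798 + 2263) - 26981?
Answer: -42516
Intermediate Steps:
(-17798 + 2263) - 26981 = -15535 - 26981 = -42516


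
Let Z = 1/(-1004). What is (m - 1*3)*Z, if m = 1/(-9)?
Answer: 7/2259 ≈ 0.0030987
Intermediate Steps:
m = -1/9 ≈ -0.11111
Z = -1/1004 ≈ -0.00099602
(m - 1*3)*Z = (-1/9 - 1*3)*(-1/1004) = (-1/9 - 3)*(-1/1004) = -28/9*(-1/1004) = 7/2259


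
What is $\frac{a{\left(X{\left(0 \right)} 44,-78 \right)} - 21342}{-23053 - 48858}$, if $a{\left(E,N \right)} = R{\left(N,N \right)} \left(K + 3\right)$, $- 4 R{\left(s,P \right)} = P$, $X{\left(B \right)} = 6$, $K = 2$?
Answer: $\frac{42489}{143822} \approx 0.29543$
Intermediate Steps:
$R{\left(s,P \right)} = - \frac{P}{4}$
$a{\left(E,N \right)} = - \frac{5 N}{4}$ ($a{\left(E,N \right)} = - \frac{N}{4} \left(2 + 3\right) = - \frac{N}{4} \cdot 5 = - \frac{5 N}{4}$)
$\frac{a{\left(X{\left(0 \right)} 44,-78 \right)} - 21342}{-23053 - 48858} = \frac{\left(- \frac{5}{4}\right) \left(-78\right) - 21342}{-23053 - 48858} = \frac{\frac{195}{2} - 21342}{-71911} = \left(- \frac{42489}{2}\right) \left(- \frac{1}{71911}\right) = \frac{42489}{143822}$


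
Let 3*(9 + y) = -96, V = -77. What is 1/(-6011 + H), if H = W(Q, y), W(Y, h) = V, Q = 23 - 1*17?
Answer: -1/6088 ≈ -0.00016426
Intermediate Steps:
y = -41 (y = -9 + (⅓)*(-96) = -9 - 32 = -41)
Q = 6 (Q = 23 - 17 = 6)
W(Y, h) = -77
H = -77
1/(-6011 + H) = 1/(-6011 - 77) = 1/(-6088) = -1/6088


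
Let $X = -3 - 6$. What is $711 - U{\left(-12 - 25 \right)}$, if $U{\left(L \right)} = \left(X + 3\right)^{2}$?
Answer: $675$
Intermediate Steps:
$X = -9$ ($X = -3 - 6 = -9$)
$U{\left(L \right)} = 36$ ($U{\left(L \right)} = \left(-9 + 3\right)^{2} = \left(-6\right)^{2} = 36$)
$711 - U{\left(-12 - 25 \right)} = 711 - 36 = 675$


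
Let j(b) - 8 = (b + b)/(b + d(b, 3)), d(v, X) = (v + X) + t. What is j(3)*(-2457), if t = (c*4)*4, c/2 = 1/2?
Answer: -506142/25 ≈ -20246.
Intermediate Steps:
c = 1 (c = 2/2 = 2*(½) = 1)
t = 16 (t = (1*4)*4 = 4*4 = 16)
d(v, X) = 16 + X + v (d(v, X) = (v + X) + 16 = (X + v) + 16 = 16 + X + v)
j(b) = 8 + 2*b/(19 + 2*b) (j(b) = 8 + (b + b)/(b + (16 + 3 + b)) = 8 + (2*b)/(b + (19 + b)) = 8 + (2*b)/(19 + 2*b) = 8 + 2*b/(19 + 2*b))
j(3)*(-2457) = (2*(76 + 9*3)/(19 + 2*3))*(-2457) = (2*(76 + 27)/(19 + 6))*(-2457) = (2*103/25)*(-2457) = (2*(1/25)*103)*(-2457) = (206/25)*(-2457) = -506142/25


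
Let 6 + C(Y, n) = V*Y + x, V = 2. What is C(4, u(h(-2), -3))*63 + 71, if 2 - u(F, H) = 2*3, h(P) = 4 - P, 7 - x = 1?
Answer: 575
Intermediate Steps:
x = 6 (x = 7 - 1*1 = 7 - 1 = 6)
u(F, H) = -4 (u(F, H) = 2 - 2*3 = 2 - 1*6 = 2 - 6 = -4)
C(Y, n) = 2*Y (C(Y, n) = -6 + (2*Y + 6) = -6 + (6 + 2*Y) = 2*Y)
C(4, u(h(-2), -3))*63 + 71 = (2*4)*63 + 71 = 8*63 + 71 = 504 + 71 = 575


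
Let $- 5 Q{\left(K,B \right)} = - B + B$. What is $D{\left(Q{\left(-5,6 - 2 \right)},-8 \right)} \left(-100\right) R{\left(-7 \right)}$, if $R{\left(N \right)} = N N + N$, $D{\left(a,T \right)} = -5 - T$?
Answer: $-12600$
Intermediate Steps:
$Q{\left(K,B \right)} = 0$ ($Q{\left(K,B \right)} = - \frac{- B + B}{5} = \left(- \frac{1}{5}\right) 0 = 0$)
$R{\left(N \right)} = N + N^{2}$ ($R{\left(N \right)} = N^{2} + N = N + N^{2}$)
$D{\left(Q{\left(-5,6 - 2 \right)},-8 \right)} \left(-100\right) R{\left(-7 \right)} = \left(-5 - -8\right) \left(-100\right) \left(- 7 \left(1 - 7\right)\right) = \left(-5 + 8\right) \left(-100\right) \left(\left(-7\right) \left(-6\right)\right) = 3 \left(-100\right) 42 = \left(-300\right) 42 = -12600$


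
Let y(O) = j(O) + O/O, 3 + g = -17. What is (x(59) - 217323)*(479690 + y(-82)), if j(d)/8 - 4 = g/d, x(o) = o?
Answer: -4273305433872/41 ≈ -1.0423e+11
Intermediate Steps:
g = -20 (g = -3 - 17 = -20)
j(d) = 32 - 160/d (j(d) = 32 + 8*(-20/d) = 32 - 160/d)
y(O) = 33 - 160/O (y(O) = (32 - 160/O) + O/O = (32 - 160/O) + 1 = 33 - 160/O)
(x(59) - 217323)*(479690 + y(-82)) = (59 - 217323)*(479690 + (33 - 160/(-82))) = -217264*(479690 + (33 - 160*(-1/82))) = -217264*(479690 + (33 + 80/41)) = -217264*(479690 + 1433/41) = -217264*19668723/41 = -4273305433872/41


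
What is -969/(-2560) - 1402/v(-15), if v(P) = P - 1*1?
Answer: 225289/2560 ≈ 88.004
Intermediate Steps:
v(P) = -1 + P (v(P) = P - 1 = -1 + P)
-969/(-2560) - 1402/v(-15) = -969/(-2560) - 1402/(-1 - 15) = -969*(-1/2560) - 1402/(-16) = 969/2560 - 1402*(-1/16) = 969/2560 + 701/8 = 225289/2560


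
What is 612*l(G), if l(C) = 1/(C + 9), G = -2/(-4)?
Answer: 1224/19 ≈ 64.421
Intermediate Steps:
G = ½ (G = -2*(-¼) = ½ ≈ 0.50000)
l(C) = 1/(9 + C)
612*l(G) = 612/(9 + ½) = 612/(19/2) = 612*(2/19) = 1224/19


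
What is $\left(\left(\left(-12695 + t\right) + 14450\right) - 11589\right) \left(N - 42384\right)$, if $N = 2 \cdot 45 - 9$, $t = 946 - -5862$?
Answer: $128008878$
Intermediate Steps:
$t = 6808$ ($t = 946 + 5862 = 6808$)
$N = 81$ ($N = 90 - 9 = 81$)
$\left(\left(\left(-12695 + t\right) + 14450\right) - 11589\right) \left(N - 42384\right) = \left(\left(\left(-12695 + 6808\right) + 14450\right) - 11589\right) \left(81 - 42384\right) = \left(\left(-5887 + 14450\right) - 11589\right) \left(-42303\right) = \left(8563 - 11589\right) \left(-42303\right) = \left(-3026\right) \left(-42303\right) = 128008878$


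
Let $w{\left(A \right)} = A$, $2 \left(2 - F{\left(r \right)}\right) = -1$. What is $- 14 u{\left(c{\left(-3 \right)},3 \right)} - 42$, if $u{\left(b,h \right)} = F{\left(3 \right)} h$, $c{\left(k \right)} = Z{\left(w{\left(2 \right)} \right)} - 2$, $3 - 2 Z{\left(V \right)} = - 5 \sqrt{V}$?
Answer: $-147$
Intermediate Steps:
$F{\left(r \right)} = \frac{5}{2}$ ($F{\left(r \right)} = 2 - - \frac{1}{2} = 2 + \frac{1}{2} = \frac{5}{2}$)
$Z{\left(V \right)} = \frac{3}{2} + \frac{5 \sqrt{V}}{2}$ ($Z{\left(V \right)} = \frac{3}{2} - \frac{\left(-5\right) \sqrt{V}}{2} = \frac{3}{2} + \frac{5 \sqrt{V}}{2}$)
$c{\left(k \right)} = - \frac{1}{2} + \frac{5 \sqrt{2}}{2}$ ($c{\left(k \right)} = \left(\frac{3}{2} + \frac{5 \sqrt{2}}{2}\right) - 2 = - \frac{1}{2} + \frac{5 \sqrt{2}}{2}$)
$u{\left(b,h \right)} = \frac{5 h}{2}$
$- 14 u{\left(c{\left(-3 \right)},3 \right)} - 42 = - 14 \cdot \frac{5}{2} \cdot 3 - 42 = \left(-14\right) \frac{15}{2} - 42 = -105 - 42 = -147$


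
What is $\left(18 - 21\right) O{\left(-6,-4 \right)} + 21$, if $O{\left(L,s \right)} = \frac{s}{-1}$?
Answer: $9$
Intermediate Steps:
$O{\left(L,s \right)} = - s$ ($O{\left(L,s \right)} = s \left(-1\right) = - s$)
$\left(18 - 21\right) O{\left(-6,-4 \right)} + 21 = \left(18 - 21\right) \left(\left(-1\right) \left(-4\right)\right) + 21 = \left(-3\right) 4 + 21 = -12 + 21 = 9$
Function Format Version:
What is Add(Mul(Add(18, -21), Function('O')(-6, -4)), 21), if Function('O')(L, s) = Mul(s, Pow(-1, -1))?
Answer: 9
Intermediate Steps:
Function('O')(L, s) = Mul(-1, s) (Function('O')(L, s) = Mul(s, -1) = Mul(-1, s))
Add(Mul(Add(18, -21), Function('O')(-6, -4)), 21) = Add(Mul(Add(18, -21), Mul(-1, -4)), 21) = Add(Mul(-3, 4), 21) = Add(-12, 21) = 9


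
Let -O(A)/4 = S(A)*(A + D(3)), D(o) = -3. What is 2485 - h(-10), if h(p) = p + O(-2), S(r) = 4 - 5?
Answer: 2515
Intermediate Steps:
S(r) = -1
O(A) = -12 + 4*A (O(A) = -(-4)*(A - 3) = -(-4)*(-3 + A) = -4*(3 - A) = -12 + 4*A)
h(p) = -20 + p (h(p) = p + (-12 + 4*(-2)) = p + (-12 - 8) = p - 20 = -20 + p)
2485 - h(-10) = 2485 - (-20 - 10) = 2485 - 1*(-30) = 2485 + 30 = 2515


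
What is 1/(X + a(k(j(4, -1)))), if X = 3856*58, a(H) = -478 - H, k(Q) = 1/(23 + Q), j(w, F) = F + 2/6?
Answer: 67/14952387 ≈ 4.4809e-6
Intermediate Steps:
j(w, F) = 1/3 + F (j(w, F) = F + 2*(1/6) = F + 1/3 = 1/3 + F)
X = 223648
1/(X + a(k(j(4, -1)))) = 1/(223648 + (-478 - 1/(23 + (1/3 - 1)))) = 1/(223648 + (-478 - 1/(23 - 2/3))) = 1/(223648 + (-478 - 1/67/3)) = 1/(223648 + (-478 - 1*3/67)) = 1/(223648 + (-478 - 3/67)) = 1/(223648 - 32029/67) = 1/(14952387/67) = 67/14952387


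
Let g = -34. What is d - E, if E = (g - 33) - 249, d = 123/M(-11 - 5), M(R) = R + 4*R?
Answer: 25157/80 ≈ 314.46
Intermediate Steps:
M(R) = 5*R
d = -123/80 (d = 123/((5*(-11 - 5))) = 123/((5*(-16))) = 123/(-80) = 123*(-1/80) = -123/80 ≈ -1.5375)
E = -316 (E = (-34 - 33) - 249 = -67 - 249 = -316)
d - E = -123/80 - 1*(-316) = -123/80 + 316 = 25157/80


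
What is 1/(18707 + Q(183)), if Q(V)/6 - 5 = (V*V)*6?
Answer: 1/1224341 ≈ 8.1677e-7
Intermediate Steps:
Q(V) = 30 + 36*V² (Q(V) = 30 + 6*((V*V)*6) = 30 + 6*(V²*6) = 30 + 6*(6*V²) = 30 + 36*V²)
1/(18707 + Q(183)) = 1/(18707 + (30 + 36*183²)) = 1/(18707 + (30 + 36*33489)) = 1/(18707 + (30 + 1205604)) = 1/(18707 + 1205634) = 1/1224341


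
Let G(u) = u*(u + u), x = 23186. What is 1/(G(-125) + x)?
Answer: 1/54436 ≈ 1.8370e-5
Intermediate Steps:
G(u) = 2*u² (G(u) = u*(2*u) = 2*u²)
1/(G(-125) + x) = 1/(2*(-125)² + 23186) = 1/(2*15625 + 23186) = 1/(31250 + 23186) = 1/54436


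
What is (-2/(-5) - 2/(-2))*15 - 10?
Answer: 11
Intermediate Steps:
(-2/(-5) - 2/(-2))*15 - 10 = (-2*(-⅕) - 2*(-½))*15 - 10 = (⅖ + 1)*15 - 10 = (7/5)*15 - 10 = 21 - 10 = 11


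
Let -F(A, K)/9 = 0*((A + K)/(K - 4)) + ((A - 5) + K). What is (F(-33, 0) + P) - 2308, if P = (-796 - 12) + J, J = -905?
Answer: -3679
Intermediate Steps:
F(A, K) = 45 - 9*A - 9*K (F(A, K) = -9*(0*((A + K)/(K - 4)) + ((A - 5) + K)) = -9*(0*((A + K)/(-4 + K)) + ((-5 + A) + K)) = -9*(0*((A + K)/(-4 + K)) + (-5 + A + K)) = -9*(0 + (-5 + A + K)) = -9*(-5 + A + K) = 45 - 9*A - 9*K)
P = -1713 (P = (-796 - 12) - 905 = -808 - 905 = -1713)
(F(-33, 0) + P) - 2308 = ((45 - 9*(-33) - 9*0) - 1713) - 2308 = ((45 + 297 + 0) - 1713) - 2308 = (342 - 1713) - 2308 = -1371 - 2308 = -3679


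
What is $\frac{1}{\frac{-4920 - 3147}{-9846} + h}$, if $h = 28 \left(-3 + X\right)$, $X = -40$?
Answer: $- \frac{3282}{3948839} \approx -0.00083113$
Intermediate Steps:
$h = -1204$ ($h = 28 \left(-3 - 40\right) = 28 \left(-43\right) = -1204$)
$\frac{1}{\frac{-4920 - 3147}{-9846} + h} = \frac{1}{\frac{-4920 - 3147}{-9846} - 1204} = \frac{1}{\left(-8067\right) \left(- \frac{1}{9846}\right) - 1204} = \frac{1}{\frac{2689}{3282} - 1204} = \frac{1}{- \frac{3948839}{3282}} = - \frac{3282}{3948839}$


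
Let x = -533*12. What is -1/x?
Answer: 1/6396 ≈ 0.00015635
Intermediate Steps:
x = -6396
-1/x = -1/(-6396) = -1*(-1/6396) = 1/6396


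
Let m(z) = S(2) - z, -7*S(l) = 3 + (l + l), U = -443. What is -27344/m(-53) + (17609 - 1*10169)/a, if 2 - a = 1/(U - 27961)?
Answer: 2358888556/738517 ≈ 3194.1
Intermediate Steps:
S(l) = -3/7 - 2*l/7 (S(l) = -(3 + (l + l))/7 = -(3 + 2*l)/7 = -3/7 - 2*l/7)
a = 56809/28404 (a = 2 - 1/(-443 - 27961) = 2 - 1/(-28404) = 2 - 1*(-1/28404) = 2 + 1/28404 = 56809/28404 ≈ 2.0000)
m(z) = -1 - z (m(z) = (-3/7 - 2/7*2) - z = (-3/7 - 4/7) - z = -1 - z)
-27344/m(-53) + (17609 - 1*10169)/a = -27344/(-1 - 1*(-53)) + (17609 - 1*10169)/(56809/28404) = -27344/(-1 + 53) + (17609 - 10169)*(28404/56809) = -27344/52 + 7440*(28404/56809) = -27344*1/52 + 211325760/56809 = -6836/13 + 211325760/56809 = 2358888556/738517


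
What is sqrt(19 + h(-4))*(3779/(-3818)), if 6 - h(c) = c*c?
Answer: -11337/3818 ≈ -2.9694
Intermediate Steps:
h(c) = 6 - c**2 (h(c) = 6 - c*c = 6 - c**2)
sqrt(19 + h(-4))*(3779/(-3818)) = sqrt(19 + (6 - 1*(-4)**2))*(3779/(-3818)) = sqrt(19 + (6 - 1*16))*(3779*(-1/3818)) = sqrt(19 + (6 - 16))*(-3779/3818) = sqrt(19 - 10)*(-3779/3818) = sqrt(9)*(-3779/3818) = 3*(-3779/3818) = -11337/3818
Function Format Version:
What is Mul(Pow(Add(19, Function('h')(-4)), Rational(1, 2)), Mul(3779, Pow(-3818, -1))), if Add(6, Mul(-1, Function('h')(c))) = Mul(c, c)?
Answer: Rational(-11337, 3818) ≈ -2.9694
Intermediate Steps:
Function('h')(c) = Add(6, Mul(-1, Pow(c, 2))) (Function('h')(c) = Add(6, Mul(-1, Mul(c, c))) = Add(6, Mul(-1, Pow(c, 2))))
Mul(Pow(Add(19, Function('h')(-4)), Rational(1, 2)), Mul(3779, Pow(-3818, -1))) = Mul(Pow(Add(19, Add(6, Mul(-1, Pow(-4, 2)))), Rational(1, 2)), Mul(3779, Pow(-3818, -1))) = Mul(Pow(Add(19, Add(6, Mul(-1, 16))), Rational(1, 2)), Mul(3779, Rational(-1, 3818))) = Mul(Pow(Add(19, Add(6, -16)), Rational(1, 2)), Rational(-3779, 3818)) = Mul(Pow(Add(19, -10), Rational(1, 2)), Rational(-3779, 3818)) = Mul(Pow(9, Rational(1, 2)), Rational(-3779, 3818)) = Mul(3, Rational(-3779, 3818)) = Rational(-11337, 3818)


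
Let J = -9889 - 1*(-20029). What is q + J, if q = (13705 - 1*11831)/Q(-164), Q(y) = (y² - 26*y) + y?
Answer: 157150657/15498 ≈ 10140.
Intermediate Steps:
J = 10140 (J = -9889 + 20029 = 10140)
Q(y) = y² - 25*y
q = 937/15498 (q = (13705 - 1*11831)/((-164*(-25 - 164))) = (13705 - 11831)/((-164*(-189))) = 1874/30996 = 1874*(1/30996) = 937/15498 ≈ 0.060459)
q + J = 937/15498 + 10140 = 157150657/15498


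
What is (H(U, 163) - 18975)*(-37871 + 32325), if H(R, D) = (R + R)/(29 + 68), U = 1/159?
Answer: 1623044791958/15423 ≈ 1.0524e+8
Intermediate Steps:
U = 1/159 ≈ 0.0062893
H(R, D) = 2*R/97 (H(R, D) = (2*R)/97 = (2*R)*(1/97) = 2*R/97)
(H(U, 163) - 18975)*(-37871 + 32325) = ((2/97)*(1/159) - 18975)*(-37871 + 32325) = (2/15423 - 18975)*(-5546) = -292651423/15423*(-5546) = 1623044791958/15423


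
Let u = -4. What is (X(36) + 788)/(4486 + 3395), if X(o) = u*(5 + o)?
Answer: 208/2627 ≈ 0.079178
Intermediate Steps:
X(o) = -20 - 4*o (X(o) = -4*(5 + o) = -20 - 4*o)
(X(36) + 788)/(4486 + 3395) = ((-20 - 4*36) + 788)/(4486 + 3395) = ((-20 - 144) + 788)/7881 = (-164 + 788)*(1/7881) = 624*(1/7881) = 208/2627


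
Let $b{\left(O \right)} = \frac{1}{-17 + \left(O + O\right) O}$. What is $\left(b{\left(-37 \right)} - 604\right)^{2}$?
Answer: $\frac{2701036371289}{7403841} \approx 3.6482 \cdot 10^{5}$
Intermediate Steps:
$b{\left(O \right)} = \frac{1}{-17 + 2 O^{2}}$ ($b{\left(O \right)} = \frac{1}{-17 + 2 O O} = \frac{1}{-17 + 2 O^{2}}$)
$\left(b{\left(-37 \right)} - 604\right)^{2} = \left(\frac{1}{-17 + 2 \left(-37\right)^{2}} - 604\right)^{2} = \left(\frac{1}{-17 + 2 \cdot 1369} - 604\right)^{2} = \left(\frac{1}{-17 + 2738} - 604\right)^{2} = \left(\frac{1}{2721} - 604\right)^{2} = \left(- \frac{1643483}{2721}\right)^{2} = \frac{2701036371289}{7403841}$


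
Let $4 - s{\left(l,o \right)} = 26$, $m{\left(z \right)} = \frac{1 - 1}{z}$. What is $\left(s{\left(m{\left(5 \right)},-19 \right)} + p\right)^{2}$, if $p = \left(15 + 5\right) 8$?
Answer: $19044$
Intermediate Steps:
$p = 160$ ($p = 20 \cdot 8 = 160$)
$m{\left(z \right)} = 0$ ($m{\left(z \right)} = \frac{0}{z} = 0$)
$s{\left(l,o \right)} = -22$ ($s{\left(l,o \right)} = 4 - 26 = -22$)
$\left(s{\left(m{\left(5 \right)},-19 \right)} + p\right)^{2} = \left(-22 + 160\right)^{2} = 138^{2} = 19044$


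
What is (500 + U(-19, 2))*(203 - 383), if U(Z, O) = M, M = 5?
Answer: -90900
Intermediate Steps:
U(Z, O) = 5
(500 + U(-19, 2))*(203 - 383) = (500 + 5)*(203 - 383) = 505*(-180) = -90900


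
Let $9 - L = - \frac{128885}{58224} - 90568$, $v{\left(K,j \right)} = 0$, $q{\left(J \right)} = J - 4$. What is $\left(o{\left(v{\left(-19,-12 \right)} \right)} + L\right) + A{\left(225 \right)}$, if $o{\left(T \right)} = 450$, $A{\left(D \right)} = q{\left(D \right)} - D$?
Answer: $\frac{5299852037}{58224} \approx 91025.0$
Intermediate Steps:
$q{\left(J \right)} = -4 + J$ ($q{\left(J \right)} = J - 4 = -4 + J$)
$A{\left(D \right)} = -4$ ($A{\left(D \right)} = \left(-4 + D\right) - D = -4$)
$L = \frac{5273884133}{58224}$ ($L = 9 - \left(- \frac{128885}{58224} - 90568\right) = 9 - - \frac{5273360117}{58224} = 9 + \frac{5273360117}{58224} = \frac{5273884133}{58224} \approx 90579.0$)
$\left(o{\left(v{\left(-19,-12 \right)} \right)} + L\right) + A{\left(225 \right)} = \left(450 + \frac{5273884133}{58224}\right) - 4 = \frac{5300084933}{58224} - 4 = \frac{5299852037}{58224}$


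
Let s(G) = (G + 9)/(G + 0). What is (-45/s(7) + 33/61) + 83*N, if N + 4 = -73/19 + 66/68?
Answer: -185833157/315248 ≈ -589.48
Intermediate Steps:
s(G) = (9 + G)/G
N = -4439/646 (N = -4 + (-73/19 + 66/68) = -4 + (-73*1/19 + 66*(1/68)) = -4 + (-73/19 + 33/34) = -4 - 1855/646 = -4439/646 ≈ -6.8715)
(-45/s(7) + 33/61) + 83*N = (-45*7/(9 + 7) + 33/61) + 83*(-4439/646) = (-45/((⅐)*16) + 33*(1/61)) - 368437/646 = (-45/16/7 + 33/61) - 368437/646 = (-45*7/16 + 33/61) - 368437/646 = (-315/16 + 33/61) - 368437/646 = -18687/976 - 368437/646 = -185833157/315248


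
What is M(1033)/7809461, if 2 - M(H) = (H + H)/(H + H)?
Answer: 1/7809461 ≈ 1.2805e-7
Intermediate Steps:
M(H) = 1 (M(H) = 2 - (H + H)/(H + H) = 2 - 2*H/(2*H) = 2 - 2*H*1/(2*H) = 2 - 1*1 = 2 - 1 = 1)
M(1033)/7809461 = 1/7809461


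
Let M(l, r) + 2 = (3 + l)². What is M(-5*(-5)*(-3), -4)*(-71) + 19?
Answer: -367903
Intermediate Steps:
M(l, r) = -2 + (3 + l)²
M(-5*(-5)*(-3), -4)*(-71) + 19 = (-2 + (3 - 5*(-5)*(-3))²)*(-71) + 19 = (-2 + (3 + 25*(-3))²)*(-71) + 19 = (-2 + (3 - 75)²)*(-71) + 19 = (-2 + (-72)²)*(-71) + 19 = (-2 + 5184)*(-71) + 19 = 5182*(-71) + 19 = -367922 + 19 = -367903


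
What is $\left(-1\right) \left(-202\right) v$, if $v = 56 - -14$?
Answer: $14140$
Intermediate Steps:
$v = 70$ ($v = 56 + 14 = 70$)
$\left(-1\right) \left(-202\right) v = \left(-1\right) \left(-202\right) 70 = 202 \cdot 70 = 14140$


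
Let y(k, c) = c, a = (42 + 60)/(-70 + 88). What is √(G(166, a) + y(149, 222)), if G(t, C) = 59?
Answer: √281 ≈ 16.763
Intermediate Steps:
a = 17/3 (a = 102/18 = 102*(1/18) = 17/3 ≈ 5.6667)
√(G(166, a) + y(149, 222)) = √(59 + 222) = √281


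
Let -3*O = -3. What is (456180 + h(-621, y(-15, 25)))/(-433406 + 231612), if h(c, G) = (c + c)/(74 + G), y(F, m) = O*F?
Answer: -13456689/5952923 ≈ -2.2605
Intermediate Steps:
O = 1 (O = -1/3*(-3) = 1)
y(F, m) = F (y(F, m) = 1*F = F)
h(c, G) = 2*c/(74 + G) (h(c, G) = (2*c)/(74 + G) = 2*c/(74 + G))
(456180 + h(-621, y(-15, 25)))/(-433406 + 231612) = (456180 + 2*(-621)/(74 - 15))/(-433406 + 231612) = (456180 + 2*(-621)/59)/(-201794) = (456180 + 2*(-621)*(1/59))*(-1/201794) = (456180 - 1242/59)*(-1/201794) = (26913378/59)*(-1/201794) = -13456689/5952923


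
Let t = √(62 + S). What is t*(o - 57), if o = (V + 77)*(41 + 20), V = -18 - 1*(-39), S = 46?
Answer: 35526*√3 ≈ 61533.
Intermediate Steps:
t = 6*√3 (t = √(62 + 46) = √108 = 6*√3 ≈ 10.392)
V = 21 (V = -18 + 39 = 21)
o = 5978 (o = (21 + 77)*(41 + 20) = 98*61 = 5978)
t*(o - 57) = (6*√3)*(5978 - 57) = (6*√3)*5921 = 35526*√3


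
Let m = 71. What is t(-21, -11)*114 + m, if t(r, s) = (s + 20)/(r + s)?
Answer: 623/16 ≈ 38.938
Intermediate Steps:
t(r, s) = (20 + s)/(r + s)
t(-21, -11)*114 + m = ((20 - 11)/(-21 - 11))*114 + 71 = (9/(-32))*114 + 71 = -1/32*9*114 + 71 = -9/32*114 + 71 = -513/16 + 71 = 623/16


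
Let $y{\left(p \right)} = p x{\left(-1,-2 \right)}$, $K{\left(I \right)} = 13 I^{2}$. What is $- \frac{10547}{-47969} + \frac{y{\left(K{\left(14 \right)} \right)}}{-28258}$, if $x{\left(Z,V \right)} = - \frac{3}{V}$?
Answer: $\frac{57349804}{677754001} \approx 0.084617$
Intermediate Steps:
$y{\left(p \right)} = \frac{3 p}{2}$ ($y{\left(p \right)} = p \left(- \frac{3}{-2}\right) = p \left(\left(-3\right) \left(- \frac{1}{2}\right)\right) = p \frac{3}{2} = \frac{3 p}{2}$)
$- \frac{10547}{-47969} + \frac{y{\left(K{\left(14 \right)} \right)}}{-28258} = - \frac{10547}{-47969} + \frac{\frac{3}{2} \cdot 13 \cdot 14^{2}}{-28258} = \left(-10547\right) \left(- \frac{1}{47969}\right) + \frac{3 \cdot 13 \cdot 196}{2} \left(- \frac{1}{28258}\right) = \frac{10547}{47969} + \frac{3}{2} \cdot 2548 \left(- \frac{1}{28258}\right) = \frac{10547}{47969} + 3822 \left(- \frac{1}{28258}\right) = \frac{10547}{47969} - \frac{1911}{14129} = \frac{57349804}{677754001}$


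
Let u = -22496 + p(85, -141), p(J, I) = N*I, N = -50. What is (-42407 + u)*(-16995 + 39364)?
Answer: -1294113757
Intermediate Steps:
p(J, I) = -50*I
u = -15446 (u = -22496 - 50*(-141) = -22496 + 7050 = -15446)
(-42407 + u)*(-16995 + 39364) = (-42407 - 15446)*(-16995 + 39364) = -57853*22369 = -1294113757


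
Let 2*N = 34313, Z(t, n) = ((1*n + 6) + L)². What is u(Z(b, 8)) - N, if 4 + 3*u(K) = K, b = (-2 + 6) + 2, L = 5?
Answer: -34075/2 ≈ -17038.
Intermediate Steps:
b = 6 (b = 4 + 2 = 6)
Z(t, n) = (11 + n)² (Z(t, n) = ((1*n + 6) + 5)² = ((n + 6) + 5)² = ((6 + n) + 5)² = (11 + n)²)
u(K) = -4/3 + K/3
N = 34313/2 (N = (½)*34313 = 34313/2 ≈ 17157.)
u(Z(b, 8)) - N = (-4/3 + (11 + 8)²/3) - 1*34313/2 = (-4/3 + (⅓)*19²) - 34313/2 = (-4/3 + (⅓)*361) - 34313/2 = (-4/3 + 361/3) - 34313/2 = 119 - 34313/2 = -34075/2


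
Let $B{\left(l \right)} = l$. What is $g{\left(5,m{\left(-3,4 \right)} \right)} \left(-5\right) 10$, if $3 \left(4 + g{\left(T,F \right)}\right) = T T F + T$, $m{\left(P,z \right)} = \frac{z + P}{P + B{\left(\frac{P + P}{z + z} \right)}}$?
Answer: $\frac{2050}{9} \approx 227.78$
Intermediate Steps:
$m{\left(P,z \right)} = \frac{P + z}{P + \frac{P}{z}}$ ($m{\left(P,z \right)} = \frac{z + P}{P + \frac{P + P}{z + z}} = \frac{P + z}{P + \frac{2 P}{2 z}} = \frac{P + z}{P + 2 P \frac{1}{2 z}} = \frac{P + z}{P + \frac{P}{z}}$)
$g{\left(T,F \right)} = -4 + \frac{T}{3} + \frac{F T^{2}}{3}$ ($g{\left(T,F \right)} = -4 + \frac{T T F + T}{3} = -4 + \frac{T^{2} F + T}{3} = -4 + \frac{F T^{2} + T}{3} = -4 + \frac{T + F T^{2}}{3} = -4 + \left(\frac{T}{3} + \frac{F T^{2}}{3}\right) = -4 + \frac{T}{3} + \frac{F T^{2}}{3}$)
$g{\left(5,m{\left(-3,4 \right)} \right)} \left(-5\right) 10 = \left(-4 + \frac{1}{3} \cdot 5 + \frac{\frac{4 \left(-3 + 4\right)}{\left(-3\right) \left(1 + 4\right)} 5^{2}}{3}\right) \left(-5\right) 10 = \left(-4 + \frac{5}{3} + \frac{1}{3} \cdot 4 \left(- \frac{1}{3}\right) \frac{1}{5} \cdot 1 \cdot 25\right) \left(-5\right) 10 = \left(-4 + \frac{5}{3} + \frac{1}{3} \left(- \frac{4}{15}\right) 25\right) \left(-5\right) 10 = \left(-4 + \frac{5}{3} - \frac{20}{9}\right) \left(-5\right) 10 = \left(- \frac{41}{9}\right) \left(-5\right) 10 = \frac{205}{9} \cdot 10 = \frac{2050}{9}$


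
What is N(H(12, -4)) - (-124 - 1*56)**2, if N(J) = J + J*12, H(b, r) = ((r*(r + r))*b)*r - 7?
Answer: -52459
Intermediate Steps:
H(b, r) = -7 + 2*b*r**3 (H(b, r) = ((r*(2*r))*b)*r - 7 = ((2*r**2)*b)*r - 7 = (2*b*r**2)*r - 7 = 2*b*r**3 - 7 = -7 + 2*b*r**3)
N(J) = 13*J (N(J) = J + 12*J = 13*J)
N(H(12, -4)) - (-124 - 1*56)**2 = 13*(-7 + 2*12*(-4)**3) - (-124 - 1*56)**2 = 13*(-7 + 2*12*(-64)) - (-124 - 56)**2 = 13*(-7 - 1536) - 1*(-180)**2 = 13*(-1543) - 1*32400 = -20059 - 32400 = -52459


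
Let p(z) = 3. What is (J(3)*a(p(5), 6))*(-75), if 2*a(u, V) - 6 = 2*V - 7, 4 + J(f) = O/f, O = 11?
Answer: 275/2 ≈ 137.50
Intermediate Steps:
J(f) = -4 + 11/f
a(u, V) = -½ + V (a(u, V) = 3 + (2*V - 7)/2 = 3 + (-7 + 2*V)/2 = 3 + (-7/2 + V) = -½ + V)
(J(3)*a(p(5), 6))*(-75) = ((-4 + 11/3)*(-½ + 6))*(-75) = ((-4 + 11*(⅓))*(11/2))*(-75) = ((-4 + 11/3)*(11/2))*(-75) = -⅓*11/2*(-75) = -11/6*(-75) = 275/2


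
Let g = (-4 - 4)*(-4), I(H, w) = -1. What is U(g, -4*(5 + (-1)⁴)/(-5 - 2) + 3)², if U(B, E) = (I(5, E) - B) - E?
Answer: 76176/49 ≈ 1554.6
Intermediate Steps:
g = 32 (g = -8*(-4) = 32)
U(B, E) = -1 - B - E (U(B, E) = (-1 - B) - E = -1 - B - E)
U(g, -4*(5 + (-1)⁴)/(-5 - 2) + 3)² = (-1 - 1*32 - (-4*(5 + (-1)⁴)/(-5 - 2) + 3))² = (-1 - 32 - (-4*(5 + 1)/(-7) + 3))² = (-1 - 32 - (-24*(-1)/7 + 3))² = (-1 - 32 - (-4*(-6/7) + 3))² = (-1 - 32 - (24/7 + 3))² = (-1 - 32 - 1*45/7)² = (-1 - 32 - 45/7)² = (-276/7)² = 76176/49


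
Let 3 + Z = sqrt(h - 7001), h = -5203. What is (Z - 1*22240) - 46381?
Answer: -68624 + 6*I*sqrt(339) ≈ -68624.0 + 110.47*I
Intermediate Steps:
Z = -3 + 6*I*sqrt(339) (Z = -3 + sqrt(-5203 - 7001) = -3 + sqrt(-12204) = -3 + 6*I*sqrt(339) ≈ -3.0 + 110.47*I)
(Z - 1*22240) - 46381 = ((-3 + 6*I*sqrt(339)) - 1*22240) - 46381 = ((-3 + 6*I*sqrt(339)) - 22240) - 46381 = (-22243 + 6*I*sqrt(339)) - 46381 = -68624 + 6*I*sqrt(339)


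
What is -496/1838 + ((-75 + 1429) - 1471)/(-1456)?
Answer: -19505/102928 ≈ -0.18950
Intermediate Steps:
-496/1838 + ((-75 + 1429) - 1471)/(-1456) = -496*1/1838 + (1354 - 1471)*(-1/1456) = -248/919 - 117*(-1/1456) = -248/919 + 9/112 = -19505/102928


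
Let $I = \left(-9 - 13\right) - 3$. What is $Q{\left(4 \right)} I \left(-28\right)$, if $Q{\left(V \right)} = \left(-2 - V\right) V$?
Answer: $-16800$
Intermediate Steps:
$I = -25$ ($I = -22 - 3 = -25$)
$Q{\left(V \right)} = V \left(-2 - V\right)$
$Q{\left(4 \right)} I \left(-28\right) = \left(-1\right) 4 \left(2 + 4\right) \left(-25\right) \left(-28\right) = \left(-1\right) 4 \cdot 6 \left(-25\right) \left(-28\right) = \left(-24\right) \left(-25\right) \left(-28\right) = 600 \left(-28\right) = -16800$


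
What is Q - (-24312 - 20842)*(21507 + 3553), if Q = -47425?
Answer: 1131511815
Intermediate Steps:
Q - (-24312 - 20842)*(21507 + 3553) = -47425 - (-24312 - 20842)*(21507 + 3553) = -47425 - (-45154)*25060 = -47425 - 1*(-1131559240) = -47425 + 1131559240 = 1131511815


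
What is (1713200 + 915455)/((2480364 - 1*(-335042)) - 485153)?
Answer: 2628655/2330253 ≈ 1.1281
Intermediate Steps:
(1713200 + 915455)/((2480364 - 1*(-335042)) - 485153) = 2628655/((2480364 + 335042) - 485153) = 2628655/(2815406 - 485153) = 2628655/2330253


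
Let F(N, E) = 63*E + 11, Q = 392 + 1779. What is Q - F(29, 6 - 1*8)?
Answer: 2286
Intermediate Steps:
Q = 2171
F(N, E) = 11 + 63*E
Q - F(29, 6 - 1*8) = 2171 - (11 + 63*(6 - 1*8)) = 2171 - (11 + 63*(6 - 8)) = 2171 - (11 + 63*(-2)) = 2171 - (11 - 126) = 2171 - 1*(-115) = 2171 + 115 = 2286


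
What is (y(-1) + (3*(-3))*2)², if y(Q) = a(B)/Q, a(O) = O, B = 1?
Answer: 361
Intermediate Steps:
y(Q) = 1/Q
(y(-1) + (3*(-3))*2)² = (1/(-1) + (3*(-3))*2)² = (-1 - 9*2)² = (-1 - 18)² = (-19)² = 361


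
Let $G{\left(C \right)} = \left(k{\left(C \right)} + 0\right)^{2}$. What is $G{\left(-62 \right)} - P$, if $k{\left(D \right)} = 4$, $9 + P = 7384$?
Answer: $-7359$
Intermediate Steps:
$P = 7375$ ($P = -9 + 7384 = 7375$)
$G{\left(C \right)} = 16$ ($G{\left(C \right)} = \left(4 + 0\right)^{2} = 4^{2} = 16$)
$G{\left(-62 \right)} - P = 16 - 7375 = -7359$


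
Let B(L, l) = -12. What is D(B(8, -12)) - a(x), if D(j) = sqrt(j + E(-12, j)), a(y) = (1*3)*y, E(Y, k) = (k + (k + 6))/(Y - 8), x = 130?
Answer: -390 + I*sqrt(1110)/10 ≈ -390.0 + 3.3317*I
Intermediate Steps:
E(Y, k) = (6 + 2*k)/(-8 + Y) (E(Y, k) = (k + (6 + k))/(-8 + Y) = (6 + 2*k)/(-8 + Y))
a(y) = 3*y
D(j) = sqrt(-3/10 + 9*j/10) (D(j) = sqrt(j + 2*(3 + j)/(-8 - 12)) = sqrt(j + 2*(3 + j)/(-20)) = sqrt(j + 2*(-1/20)*(3 + j)) = sqrt(j + (-3/10 - j/10)) = sqrt(-3/10 + 9*j/10))
D(B(8, -12)) - a(x) = sqrt(-30 + 90*(-12))/10 - 3*130 = sqrt(-30 - 1080)/10 - 1*390 = sqrt(-1110)/10 - 390 = (I*sqrt(1110))/10 - 390 = I*sqrt(1110)/10 - 390 = -390 + I*sqrt(1110)/10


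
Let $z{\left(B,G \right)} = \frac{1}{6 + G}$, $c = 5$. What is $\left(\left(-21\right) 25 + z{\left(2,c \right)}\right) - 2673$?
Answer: $- \frac{35177}{11} \approx -3197.9$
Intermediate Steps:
$\left(\left(-21\right) 25 + z{\left(2,c \right)}\right) - 2673 = \left(\left(-21\right) 25 + \frac{1}{6 + 5}\right) - 2673 = \left(-525 + \frac{1}{11}\right) - 2673 = - \frac{5774}{11} - 2673 = - \frac{35177}{11}$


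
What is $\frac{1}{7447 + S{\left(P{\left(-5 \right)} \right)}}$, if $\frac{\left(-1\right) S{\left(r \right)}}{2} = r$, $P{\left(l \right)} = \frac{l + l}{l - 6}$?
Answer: $\frac{11}{81897} \approx 0.00013432$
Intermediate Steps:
$P{\left(l \right)} = \frac{2 l}{-6 + l}$
$S{\left(r \right)} = - 2 r$
$\frac{1}{7447 + S{\left(P{\left(-5 \right)} \right)}} = \frac{1}{7447 - 2 \cdot 2 \left(-5\right) \frac{1}{-6 - 5}} = \frac{1}{7447 - 2 \cdot 2 \left(-5\right) \frac{1}{-11}} = \frac{1}{7447 - 2 \cdot 2 \left(-5\right) \left(- \frac{1}{11}\right)} = \frac{1}{7447 - \frac{20}{11}} = \frac{1}{\frac{81897}{11}} = \frac{11}{81897}$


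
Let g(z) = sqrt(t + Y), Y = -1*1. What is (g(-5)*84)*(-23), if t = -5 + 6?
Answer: 0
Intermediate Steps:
Y = -1
t = 1
g(z) = 0 (g(z) = sqrt(1 - 1) = sqrt(0) = 0)
(g(-5)*84)*(-23) = (0*84)*(-23) = 0*(-23) = 0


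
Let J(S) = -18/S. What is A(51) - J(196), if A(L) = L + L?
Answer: 10005/98 ≈ 102.09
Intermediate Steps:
A(L) = 2*L
A(51) - J(196) = 2*51 - (-18)/196 = 102 - (-18)/196 = 102 - 1*(-9/98) = 102 + 9/98 = 10005/98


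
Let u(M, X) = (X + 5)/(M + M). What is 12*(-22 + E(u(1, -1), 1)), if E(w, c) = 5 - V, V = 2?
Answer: -228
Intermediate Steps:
u(M, X) = (5 + X)/(2*M) (u(M, X) = (5 + X)/((2*M)) = (5 + X)*(1/(2*M)) = (5 + X)/(2*M))
E(w, c) = 3 (E(w, c) = 5 - 1*2 = 5 - 2 = 3)
12*(-22 + E(u(1, -1), 1)) = 12*(-22 + 3) = 12*(-19) = -228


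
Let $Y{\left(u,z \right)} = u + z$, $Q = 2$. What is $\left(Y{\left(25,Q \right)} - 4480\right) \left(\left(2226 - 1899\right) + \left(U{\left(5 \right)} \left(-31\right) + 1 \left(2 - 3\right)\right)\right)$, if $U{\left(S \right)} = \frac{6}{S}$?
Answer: $- \frac{6430132}{5} \approx -1.286 \cdot 10^{6}$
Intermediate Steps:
$\left(Y{\left(25,Q \right)} - 4480\right) \left(\left(2226 - 1899\right) + \left(U{\left(5 \right)} \left(-31\right) + 1 \left(2 - 3\right)\right)\right) = \left(\left(25 + 2\right) - 4480\right) \left(\left(2226 - 1899\right) + \left(\frac{6}{5} \left(-31\right) + 1 \left(2 - 3\right)\right)\right) = \left(27 - 4480\right) \left(327 + \left(6 \cdot \frac{1}{5} \left(-31\right) + 1 \left(-1\right)\right)\right) = - 4453 \left(327 + \left(\frac{6}{5} \left(-31\right) - 1\right)\right) = - 4453 \left(327 - \frac{191}{5}\right) = \left(-4453\right) \frac{1444}{5} = - \frac{6430132}{5}$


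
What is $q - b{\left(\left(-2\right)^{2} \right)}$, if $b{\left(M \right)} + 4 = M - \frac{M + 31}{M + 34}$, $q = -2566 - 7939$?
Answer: $- \frac{399155}{38} \approx -10504.0$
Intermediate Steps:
$q = -10505$
$b{\left(M \right)} = -4 + M - \frac{31 + M}{34 + M}$ ($b{\left(M \right)} = -4 + \left(M - \frac{M + 31}{M + 34}\right) = -4 + \left(M - \frac{31 + M}{34 + M}\right) = -4 + M - \frac{31 + M}{34 + M}$)
$q - b{\left(\left(-2\right)^{2} \right)} = -10505 - \frac{-167 + \left(\left(-2\right)^{2}\right)^{2} + 29 \left(-2\right)^{2}}{34 + \left(-2\right)^{2}} = -10505 - \frac{-167 + 4^{2} + 29 \cdot 4}{34 + 4} = -10505 - \frac{-167 + 16 + 116}{38} = -10505 - \frac{1}{38} \left(-35\right) = -10505 - - \frac{35}{38} = -10505 + \frac{35}{38} = - \frac{399155}{38}$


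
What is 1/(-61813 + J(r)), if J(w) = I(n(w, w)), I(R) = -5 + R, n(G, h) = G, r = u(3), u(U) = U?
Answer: -1/61815 ≈ -1.6177e-5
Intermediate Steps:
r = 3
J(w) = -5 + w
1/(-61813 + J(r)) = 1/(-61813 + (-5 + 3)) = 1/(-61813 - 2) = 1/(-61815) = -1/61815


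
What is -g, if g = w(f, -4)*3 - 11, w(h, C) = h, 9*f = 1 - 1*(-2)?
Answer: 10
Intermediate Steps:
f = ⅓ (f = (1 - 1*(-2))/9 = (1 + 2)/9 = (⅑)*3 = ⅓ ≈ 0.33333)
g = -10 (g = (⅓)*3 - 11 = 1 - 11 = -10)
-g = -1*(-10) = 10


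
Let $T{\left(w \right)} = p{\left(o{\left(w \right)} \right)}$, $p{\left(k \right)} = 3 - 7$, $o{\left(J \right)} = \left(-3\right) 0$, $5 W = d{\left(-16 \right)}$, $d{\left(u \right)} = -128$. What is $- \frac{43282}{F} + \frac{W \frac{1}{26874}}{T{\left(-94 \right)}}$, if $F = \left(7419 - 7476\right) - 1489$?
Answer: $\frac{1453962953}{51934005} \approx 27.996$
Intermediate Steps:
$W = - \frac{128}{5}$ ($W = \frac{1}{5} \left(-128\right) = - \frac{128}{5} \approx -25.6$)
$o{\left(J \right)} = 0$
$p{\left(k \right)} = -4$ ($p{\left(k \right)} = 3 - 7 = -4$)
$T{\left(w \right)} = -4$
$F = -1546$ ($F = -57 - 1489 = -1546$)
$- \frac{43282}{F} + \frac{W \frac{1}{26874}}{T{\left(-94 \right)}} = - \frac{43282}{-1546} + \frac{\left(- \frac{128}{5}\right) \frac{1}{26874}}{-4} = \left(-43282\right) \left(- \frac{1}{1546}\right) + \left(- \frac{128}{5}\right) \frac{1}{26874} \left(- \frac{1}{4}\right) = \frac{21641}{773} - - \frac{16}{67185} = \frac{21641}{773} + \frac{16}{67185} = \frac{1453962953}{51934005}$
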